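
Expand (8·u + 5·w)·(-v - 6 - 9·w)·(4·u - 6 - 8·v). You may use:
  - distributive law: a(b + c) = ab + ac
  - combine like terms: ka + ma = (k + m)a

(8·u + 5·w)·(-v - 6 - 9·w)·(4·u - 6 - 8·v)
= (-8·u·v - 48·u - 72·u·w - 5·v·w - 30·w - 45·w²)·(4·u - 6 - 8·v)    [distributive law]
= -32·u²·v + 48·u·v + 64·u·v² - 192·u² + 288·u + 384·u·v - 288·u²·w + 432·u·w + 576·u·v·w - 20·u·v·w + 30·v·w + 40·v²·w - 120·u·w + 180·w + 240·v·w - 180·u·w² + 270·w² + 360·v·w²    [distributive law]
= -32·u²·v + 432·u·v + 64·u·v² - 192·u² + 288·u - 288·u²·w + 312·u·w + 556·u·v·w + 270·v·w + 40·v²·w + 180·w - 180·u·w² + 270·w² + 360·v·w²    [combine like terms]

-32·u²·v + 432·u·v + 64·u·v² - 192·u² + 288·u - 288·u²·w + 312·u·w + 556·u·v·w + 270·v·w + 40·v²·w + 180·w - 180·u·w² + 270·w² + 360·v·w²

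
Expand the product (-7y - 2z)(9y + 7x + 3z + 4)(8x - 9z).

(-7y - 2z)(9y + 7x + 3z + 4)(8x - 9z)
= (-63y^2 - 49xy - 21yz - 28y - 18yz - 14xz - 6z^2 - 8z)(8x - 9z)    [distributive law]
= (-63y^2 - 49xy - 39yz - 28y - 14xz - 6z^2 - 8z)(8x - 9z)    [combine like terms]
= -504xy^2 + 567y^2z - 392x^2y + 441xyz - 312xyz + 351yz^2 - 224xy + 252yz - 112x^2z + 126xz^2 - 48xz^2 + 54z^3 - 64xz + 72z^2    [distributive law]
= -504xy^2 + 567y^2z - 392x^2y + 129xyz + 351yz^2 - 224xy + 252yz - 112x^2z + 78xz^2 + 54z^3 - 64xz + 72z^2    [combine like terms]

-504xy^2 + 567y^2z - 392x^2y + 129xyz + 351yz^2 - 224xy + 252yz - 112x^2z + 78xz^2 + 54z^3 - 64xz + 72z^2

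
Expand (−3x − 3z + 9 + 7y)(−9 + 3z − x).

18x − 6xz + 3x^2 + 54z − 9z^2 − 81 − 63y + 21yz − 7xy

(−3x − 3z + 9 + 7y)(−9 + 3z − x)
= 27x − 9xz + 3x^2 + 27z − 9z^2 + 3xz − 81 + 27z − 9x − 63y + 21yz − 7xy    [distributive law]
= 18x − 6xz + 3x^2 + 54z − 9z^2 − 81 − 63y + 21yz − 7xy    [combine like terms]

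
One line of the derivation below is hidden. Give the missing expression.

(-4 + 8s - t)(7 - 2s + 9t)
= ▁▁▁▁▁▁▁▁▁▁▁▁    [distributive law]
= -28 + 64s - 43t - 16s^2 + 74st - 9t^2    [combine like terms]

By distributive law:

-28 + 8s - 36t + 56s - 16s^2 + 72st - 7t + 2st - 9t^2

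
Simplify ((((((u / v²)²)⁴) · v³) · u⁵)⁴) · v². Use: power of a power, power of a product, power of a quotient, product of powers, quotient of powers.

((((((u / v²)²)⁴) · v³) · u⁵)⁴) · v²
= ((((((u / v²)²)⁴) · v³)⁴) · ((u⁵)⁴)) · v²    [power of a product]
= ((((((u / v²)²)⁴)⁴) · ((v³)⁴)) · ((u⁵)⁴)) · v²    [power of a product]
= (((((u / v²)²)¹⁶) · ((v³)⁴)) · ((u⁵)⁴)) · v²    [power of a power]
= ((((u / v²)³²) · ((v³)⁴)) · ((u⁵)⁴)) · v²    [power of a power]
= ((((u³²) / ((v²)³²)) · ((v³)⁴)) · ((u⁵)⁴)) · v²    [power of a quotient]
= (((u³² / v⁶⁴) · ((v³)⁴)) · ((u⁵)⁴)) · v²    [power of a power]
= (((u³² / v⁶⁴) · v¹²) · ((u⁵)⁴)) · v²    [power of a power]
= (((u³² / v⁶⁴) · v¹²) · u²⁰) · v²    [power of a power]
= u⁵²v⁻⁵⁰    [quotient of powers; product of powers]

u⁵²v⁻⁵⁰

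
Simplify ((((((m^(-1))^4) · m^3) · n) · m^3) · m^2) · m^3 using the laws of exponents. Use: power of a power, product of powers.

m^7n

((((((m^(-1))^4) · m^3) · n) · m^3) · m^2) · m^3
= ((((m^(-4) · m^3) · n) · m^3) · m^2) · m^3    [power of a power]
= (((m^(-1) · n) · m^3) · m^2) · m^3    [product of powers]
= m^7n    [product of powers]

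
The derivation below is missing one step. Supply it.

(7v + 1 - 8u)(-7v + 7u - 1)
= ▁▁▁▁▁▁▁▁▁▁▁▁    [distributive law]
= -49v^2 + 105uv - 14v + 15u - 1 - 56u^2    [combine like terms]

Applying distributive law to the line above:

-49v^2 + 49uv - 7v - 7v + 7u - 1 + 56uv - 56u^2 + 8u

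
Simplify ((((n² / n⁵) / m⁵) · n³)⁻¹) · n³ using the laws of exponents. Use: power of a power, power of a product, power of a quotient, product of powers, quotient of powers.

((((n² / n⁵) / m⁵) · n³)⁻¹) · n³
= ((((n² / n⁵) / m⁵)⁻¹) · ((n³)⁻¹)) · n³    [power of a product]
= ((((n² / n⁵)⁻¹) / ((m⁵)⁻¹)) · ((n³)⁻¹)) · n³    [power of a quotient]
= (((((n²)⁻¹) / ((n⁵)⁻¹)) / ((m⁵)⁻¹)) · ((n³)⁻¹)) · n³    [power of a quotient]
= (((n⁻² / ((n⁵)⁻¹)) / ((m⁵)⁻¹)) · ((n³)⁻¹)) · n³    [power of a power]
= (((n⁻² / n⁻⁵) / ((m⁵)⁻¹)) · ((n³)⁻¹)) · n³    [power of a power]
= ((n³ / ((m⁵)⁻¹)) · ((n³)⁻¹)) · n³    [quotient of powers]
= ((n³ / m⁻⁵) · ((n³)⁻¹)) · n³    [power of a power]
= ((n³ / m⁻⁵) · n⁻³) · n³    [power of a power]
= m⁵·n³    [quotient of powers; product of powers]

m⁵·n³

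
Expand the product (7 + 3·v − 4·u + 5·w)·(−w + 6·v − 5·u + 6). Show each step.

(7 + 3·v − 4·u + 5·w)·(−w + 6·v − 5·u + 6)
= −7·w + 42·v − 35·u + 42 − 3·v·w + 18·v^2 − 15·u·v + 18·v + 4·u·w − 24·u·v + 20·u^2 − 24·u − 5·w^2 + 30·v·w − 25·u·w + 30·w    [distributive law]
= 23·w + 60·v − 59·u + 42 + 27·v·w + 18·v^2 − 39·u·v − 21·u·w + 20·u^2 − 5·w^2    [combine like terms]

23·w + 60·v − 59·u + 42 + 27·v·w + 18·v^2 − 39·u·v − 21·u·w + 20·u^2 − 5·w^2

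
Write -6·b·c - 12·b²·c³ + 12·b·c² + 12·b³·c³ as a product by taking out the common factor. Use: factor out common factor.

-6·b·c - 12·b²·c³ + 12·b·c² + 12·b³·c³
= 6(-b·c - 2·b²·c³ + 2·b·c² + 2·b³·c³)    [factor out 6]
= 6·b·c(-1 - 2·b·c² + 2·c + 2·b²·c²)    [factor out b·c]

6·b·c(-1 - 2·b·c² + 2·c + 2·b²·c²)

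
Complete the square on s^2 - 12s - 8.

(s - 6)^2 - 44

s^2 - 12s - 8
= s^2 - 12s + 36 - 36 - 8    [add and subtract 36]
= (s - 6)^2 - 36 - 8    [perfect-square identity]
= (s - 6)^2 - 44    [combine constants]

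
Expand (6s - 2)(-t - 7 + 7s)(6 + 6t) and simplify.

(6s - 2)(-t - 7 + 7s)(6 + 6t)
= (-6st - 42s + 42s^2 + 2t + 14 - 14s)(6 + 6t)    [distributive law]
= (-6st - 56s + 42s^2 + 2t + 14)(6 + 6t)    [combine like terms]
= -36st - 36st^2 - 336s - 336st + 252s^2 + 252s^2t + 12t + 12t^2 + 84 + 84t    [distributive law]
= -372st - 36st^2 - 336s + 252s^2 + 252s^2t + 96t + 12t^2 + 84    [combine like terms]

-372st - 36st^2 - 336s + 252s^2 + 252s^2t + 96t + 12t^2 + 84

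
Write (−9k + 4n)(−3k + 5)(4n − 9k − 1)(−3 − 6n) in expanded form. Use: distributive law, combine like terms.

(−9k + 4n)(−3k + 5)(4n − 9k − 1)(−3 − 6n)
= (27k^2 − 45k − 12kn + 20n)(4n − 9k − 1)(−3 − 6n)    [distributive law]
= (108k^2n − 243k^3 − 27k^2 − 180kn + 405k^2 + 45k − 48kn^2 + 108k^2n + 12kn + 80n^2 − 180kn − 20n)(−3 − 6n)    [distributive law]
= (216k^2n − 243k^3 + 378k^2 − 348kn + 45k − 48kn^2 + 80n^2 − 20n)(−3 − 6n)    [combine like terms]
= −648k^2n − 1296k^2n^2 + 729k^3 + 1458k^3n − 1134k^2 − 2268k^2n + 1044kn + 2088kn^2 − 135k − 270kn + 144kn^2 + 288kn^3 − 240n^2 − 480n^3 + 60n + 120n^2    [distributive law]
= −2916k^2n − 1296k^2n^2 + 729k^3 + 1458k^3n − 1134k^2 + 774kn + 2232kn^2 − 135k + 288kn^3 − 120n^2 − 480n^3 + 60n    [combine like terms]

−2916k^2n − 1296k^2n^2 + 729k^3 + 1458k^3n − 1134k^2 + 774kn + 2232kn^2 − 135k + 288kn^3 − 120n^2 − 480n^3 + 60n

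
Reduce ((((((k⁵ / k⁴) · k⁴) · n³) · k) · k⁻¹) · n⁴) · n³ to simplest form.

k⁵·n¹⁰

((((((k⁵ / k⁴) · k⁴) · n³) · k) · k⁻¹) · n⁴) · n³
= (((((k · k⁴) · n³) · k) · k⁻¹) · n⁴) · n³    [quotient of powers]
= ((((k⁵ · n³) · k) · k⁻¹) · n⁴) · n³    [product of powers]
= k⁵·n¹⁰    [product of powers]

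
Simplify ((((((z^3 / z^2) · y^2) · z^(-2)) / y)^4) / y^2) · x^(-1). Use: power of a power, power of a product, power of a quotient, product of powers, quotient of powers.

x^(-1)y^2z^(-4)

((((((z^3 / z^2) · y^2) · z^(-2)) / y)^4) / y^2) · x^(-1)
= ((((((z^3 / z^2) · y^2) · z^(-2))^4) / (y^4)) / y^2) · x^(-1)    [power of a quotient]
= ((((((z^3 / z^2) · y^2)^4) · ((z^(-2))^4)) / (y^4)) / y^2) · x^(-1)    [power of a product]
= ((((((z^3 / z^2)^4) · ((y^2)^4)) · ((z^(-2))^4)) / (y^4)) / y^2) · x^(-1)    [power of a product]
= (((((((z^3)^4) / ((z^2)^4)) · ((y^2)^4)) · ((z^(-2))^4)) / (y^4)) / y^2) · x^(-1)    [power of a quotient]
= (((((z^12 / ((z^2)^4)) · ((y^2)^4)) · ((z^(-2))^4)) / (y^4)) / y^2) · x^(-1)    [power of a power]
= (((((z^12 / z^8) · ((y^2)^4)) · ((z^(-2))^4)) / (y^4)) / y^2) · x^(-1)    [power of a power]
= ((((z^4 · ((y^2)^4)) · ((z^(-2))^4)) / (y^4)) / y^2) · x^(-1)    [quotient of powers]
= ((((z^4 · y^8) · ((z^(-2))^4)) / (y^4)) / y^2) · x^(-1)    [power of a power]
= ((((z^4 · y^8) · z^(-8)) / (y^4)) / y^2) · x^(-1)    [power of a power]
= x^(-1)y^2z^(-4)    [quotient of powers; product of powers]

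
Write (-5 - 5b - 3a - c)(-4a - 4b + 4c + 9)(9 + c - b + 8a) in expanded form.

-423a - 311ac + 95ab + 52a^2 - 180b - 140bc + 205b^2 - 306c - 65c^2 - 405 - 88abc + 128ab^2 + 244a^2b + 36b^2c - 20b^3 - 12bc^2 - 52a^2c + 96a^3 - 40ac^2 - 4c^3

(-5 - 5b - 3a - c)(-4a - 4b + 4c + 9)(9 + c - b + 8a)
= (20a + 20b - 20c - 45 + 20ab + 20b^2 - 20bc - 45b + 12a^2 + 12ab - 12ac - 27a + 4ac + 4bc - 4c^2 - 9c)(9 + c - b + 8a)    [distributive law]
= (-7a - 25b - 29c - 45 + 32ab + 20b^2 - 16bc + 12a^2 - 8ac - 4c^2)(9 + c - b + 8a)    [combine like terms]
= -63a - 7ac + 7ab - 56a^2 - 225b - 25bc + 25b^2 - 200ab - 261c - 29c^2 + 29bc - 232ac - 405 - 45c + 45b - 360a + 288ab + 32abc - 32ab^2 + 256a^2b + 180b^2 + 20b^2c - 20b^3 + 160ab^2 - 144bc - 16bc^2 + 16b^2c - 128abc + 108a^2 + 12a^2c - 12a^2b + 96a^3 - 72ac - 8ac^2 + 8abc - 64a^2c - 36c^2 - 4c^3 + 4bc^2 - 32ac^2    [distributive law]
= -423a - 311ac + 95ab + 52a^2 - 180b - 140bc + 205b^2 - 306c - 65c^2 - 405 - 88abc + 128ab^2 + 244a^2b + 36b^2c - 20b^3 - 12bc^2 - 52a^2c + 96a^3 - 40ac^2 - 4c^3    [combine like terms]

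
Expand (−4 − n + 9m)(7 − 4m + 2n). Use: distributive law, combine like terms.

(−4 − n + 9m)(7 − 4m + 2n)
= −28 + 16m − 8n − 7n + 4mn − 2n² + 63m − 36m² + 18mn    [distributive law]
= −28 + 79m − 15n + 22mn − 2n² − 36m²    [combine like terms]

−28 + 79m − 15n + 22mn − 2n² − 36m²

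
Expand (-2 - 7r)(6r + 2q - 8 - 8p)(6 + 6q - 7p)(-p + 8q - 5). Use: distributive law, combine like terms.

-404pr + 1212qr - 1320r - 2126pqr + 1860q^2r + 1932p^2r - 820pq + 696q^2 + 408q + 1016pq^2 - 192q^3 - 1020p^2q - 16p - 480 + 576p^2 + 112p^3 - 1218pr^2 - 756qr^2 + 1260r^2 + 2604pqr^2 - 2016q^2r^2 - 294p^2r^2 + 3556pq^2r - 672q^3r - 3570p^2qr + 392p^3r

(-2 - 7r)(6r + 2q - 8 - 8p)(6 + 6q - 7p)(-p + 8q - 5)
= (-12r - 4q + 16 + 16p - 42r^2 - 14qr + 56r + 56pr)(6 + 6q - 7p)(-p + 8q - 5)    [distributive law]
= (44r - 4q + 16 + 16p - 42r^2 - 14qr + 56pr)(6 + 6q - 7p)(-p + 8q - 5)    [combine like terms]
= (264r + 264qr - 308pr - 24q - 24q^2 + 28pq + 96 + 96q - 112p + 96p + 96pq - 112p^2 - 252r^2 - 252qr^2 + 294pr^2 - 84qr - 84q^2r + 98pqr + 336pr + 336pqr - 392p^2r)(-p + 8q - 5)    [distributive law]
= (264r + 180qr + 28pr + 72q - 24q^2 + 124pq + 96 - 16p - 112p^2 - 252r^2 - 252qr^2 + 294pr^2 - 84q^2r + 434pqr - 392p^2r)(-p + 8q - 5)    [combine like terms]
= -264pr + 2112qr - 1320r - 180pqr + 1440q^2r - 900qr - 28p^2r + 224pqr - 140pr - 72pq + 576q^2 - 360q + 24pq^2 - 192q^3 + 120q^2 - 124p^2q + 992pq^2 - 620pq - 96p + 768q - 480 + 16p^2 - 128pq + 80p + 112p^3 - 896p^2q + 560p^2 + 252pr^2 - 2016qr^2 + 1260r^2 + 252pqr^2 - 2016q^2r^2 + 1260qr^2 - 294p^2r^2 + 2352pqr^2 - 1470pr^2 + 84pq^2r - 672q^3r + 420q^2r - 434p^2qr + 3472pq^2r - 2170pqr + 392p^3r - 3136p^2qr + 1960p^2r    [distributive law]
= -404pr + 1212qr - 1320r - 2126pqr + 1860q^2r + 1932p^2r - 820pq + 696q^2 + 408q + 1016pq^2 - 192q^3 - 1020p^2q - 16p - 480 + 576p^2 + 112p^3 - 1218pr^2 - 756qr^2 + 1260r^2 + 2604pqr^2 - 2016q^2r^2 - 294p^2r^2 + 3556pq^2r - 672q^3r - 3570p^2qr + 392p^3r    [combine like terms]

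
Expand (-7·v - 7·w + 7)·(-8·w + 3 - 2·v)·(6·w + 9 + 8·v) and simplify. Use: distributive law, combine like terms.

868·v·w² - 196·v·w + 644·v²·w - 147·v - 154·v² + 112·v³ + 336·w³ + 42·w² - 567·w + 189

(-7·v - 7·w + 7)·(-8·w + 3 - 2·v)·(6·w + 9 + 8·v)
= (56·v·w - 21·v + 14·v² + 56·w² - 21·w + 14·v·w - 56·w + 21 - 14·v)·(6·w + 9 + 8·v)    [distributive law]
= (70·v·w - 35·v + 14·v² + 56·w² - 77·w + 21)·(6·w + 9 + 8·v)    [combine like terms]
= 420·v·w² + 630·v·w + 560·v²·w - 210·v·w - 315·v - 280·v² + 84·v²·w + 126·v² + 112·v³ + 336·w³ + 504·w² + 448·v·w² - 462·w² - 693·w - 616·v·w + 126·w + 189 + 168·v    [distributive law]
= 868·v·w² - 196·v·w + 644·v²·w - 147·v - 154·v² + 112·v³ + 336·w³ + 42·w² - 567·w + 189    [combine like terms]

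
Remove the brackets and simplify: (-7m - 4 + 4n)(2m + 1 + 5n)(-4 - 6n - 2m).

86m² + 138m²n + 28m³ + 68m + 230mn + 122mn² + 16 + 88n + 16n² - 120n³

(-7m - 4 + 4n)(2m + 1 + 5n)(-4 - 6n - 2m)
= (-14m² - 7m - 35mn - 8m - 4 - 20n + 8mn + 4n + 20n²)(-4 - 6n - 2m)    [distributive law]
= (-14m² - 15m - 27mn - 4 - 16n + 20n²)(-4 - 6n - 2m)    [combine like terms]
= 56m² + 84m²n + 28m³ + 60m + 90mn + 30m² + 108mn + 162mn² + 54m²n + 16 + 24n + 8m + 64n + 96n² + 32mn - 80n² - 120n³ - 40mn²    [distributive law]
= 86m² + 138m²n + 28m³ + 68m + 230mn + 122mn² + 16 + 88n + 16n² - 120n³    [combine like terms]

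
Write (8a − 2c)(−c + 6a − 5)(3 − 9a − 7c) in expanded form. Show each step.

(8a − 2c)(−c + 6a − 5)(3 − 9a − 7c)
= (−8ac + 48a^2 − 40a + 2c^2 − 12ac + 10c)(3 − 9a − 7c)    [distributive law]
= (−20ac + 48a^2 − 40a + 2c^2 + 10c)(3 − 9a − 7c)    [combine like terms]
= −60ac + 180a^2c + 140ac^2 + 144a^2 − 432a^3 − 336a^2c − 120a + 360a^2 + 280ac + 6c^2 − 18ac^2 − 14c^3 + 30c − 90ac − 70c^2    [distributive law]
= 130ac − 156a^2c + 122ac^2 + 504a^2 − 432a^3 − 120a − 64c^2 − 14c^3 + 30c    [combine like terms]

130ac − 156a^2c + 122ac^2 + 504a^2 − 432a^3 − 120a − 64c^2 − 14c^3 + 30c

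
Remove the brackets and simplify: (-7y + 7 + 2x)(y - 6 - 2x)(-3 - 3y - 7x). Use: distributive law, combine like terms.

(-7y + 7 + 2x)(y - 6 - 2x)(-3 - 3y - 7x)
= (-7y^2 + 42y + 14xy + 7y - 42 - 14x + 2xy - 12x - 4x^2)(-3 - 3y - 7x)    [distributive law]
= (-7y^2 + 49y + 16xy - 42 - 26x - 4x^2)(-3 - 3y - 7x)    [combine like terms]
= 21y^2 + 21y^3 + 49xy^2 - 147y - 147y^2 - 343xy - 48xy - 48xy^2 - 112x^2y + 126 + 126y + 294x + 78x + 78xy + 182x^2 + 12x^2 + 12x^2y + 28x^3    [distributive law]
= -126y^2 + 21y^3 + xy^2 - 21y - 313xy - 100x^2y + 126 + 372x + 194x^2 + 28x^3    [combine like terms]

-126y^2 + 21y^3 + xy^2 - 21y - 313xy - 100x^2y + 126 + 372x + 194x^2 + 28x^3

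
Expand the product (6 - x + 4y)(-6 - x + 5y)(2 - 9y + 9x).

(6 - x + 4y)(-6 - x + 5y)(2 - 9y + 9x)
= (-36 - 6x + 30y + 6x + x² - 5xy - 24y - 4xy + 20y²)(2 - 9y + 9x)    [distributive law]
= (-36 + 6y + x² - 9xy + 20y²)(2 - 9y + 9x)    [combine like terms]
= -72 + 324y - 324x + 12y - 54y² + 54xy + 2x² - 9x²y + 9x³ - 18xy + 81xy² - 81x²y + 40y² - 180y³ + 180xy²    [distributive law]
= -72 + 336y - 324x - 14y² + 36xy + 2x² - 90x²y + 9x³ + 261xy² - 180y³    [combine like terms]

-72 + 336y - 324x - 14y² + 36xy + 2x² - 90x²y + 9x³ + 261xy² - 180y³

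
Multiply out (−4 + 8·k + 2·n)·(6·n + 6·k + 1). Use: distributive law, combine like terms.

−22·n − 16·k − 4 + 60·k·n + 48·k² + 12·n²

(−4 + 8·k + 2·n)·(6·n + 6·k + 1)
= −24·n − 24·k − 4 + 48·k·n + 48·k² + 8·k + 12·n² + 12·k·n + 2·n    [distributive law]
= −22·n − 16·k − 4 + 60·k·n + 48·k² + 12·n²    [combine like terms]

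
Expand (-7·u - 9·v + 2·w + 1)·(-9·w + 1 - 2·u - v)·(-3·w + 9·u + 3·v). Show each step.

-339·u·w^2 + 489·u^2·w + 813·u·v·w - 36·u·w - 81·u^2 - 117·u·v + 126·u^3 + 267·u^2·v + 156·u·v^2 - 291·v·w^2 + 210·v^2·w + 9·v·w - 30·v^2 + 27·v^3 + 54·w^3 + 21·w^2 - 3·w + 9·u + 3·v

(-7·u - 9·v + 2·w + 1)·(-9·w + 1 - 2·u - v)·(-3·w + 9·u + 3·v)
= (63·u·w - 7·u + 14·u^2 + 7·u·v + 81·v·w - 9·v + 18·u·v + 9·v^2 - 18·w^2 + 2·w - 4·u·w - 2·v·w - 9·w + 1 - 2·u - v)·(-3·w + 9·u + 3·v)    [distributive law]
= (59·u·w - 9·u + 14·u^2 + 25·u·v + 79·v·w - 10·v + 9·v^2 - 18·w^2 - 7·w + 1)·(-3·w + 9·u + 3·v)    [combine like terms]
= -177·u·w^2 + 531·u^2·w + 177·u·v·w + 27·u·w - 81·u^2 - 27·u·v - 42·u^2·w + 126·u^3 + 42·u^2·v - 75·u·v·w + 225·u^2·v + 75·u·v^2 - 237·v·w^2 + 711·u·v·w + 237·v^2·w + 30·v·w - 90·u·v - 30·v^2 - 27·v^2·w + 81·u·v^2 + 27·v^3 + 54·w^3 - 162·u·w^2 - 54·v·w^2 + 21·w^2 - 63·u·w - 21·v·w - 3·w + 9·u + 3·v    [distributive law]
= -339·u·w^2 + 489·u^2·w + 813·u·v·w - 36·u·w - 81·u^2 - 117·u·v + 126·u^3 + 267·u^2·v + 156·u·v^2 - 291·v·w^2 + 210·v^2·w + 9·v·w - 30·v^2 + 27·v^3 + 54·w^3 + 21·w^2 - 3·w + 9·u + 3·v    [combine like terms]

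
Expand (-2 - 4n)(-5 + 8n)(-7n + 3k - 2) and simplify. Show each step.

(-2 - 4n)(-5 + 8n)(-7n + 3k - 2)
= (10 - 16n + 20n - 32n²)(-7n + 3k - 2)    [distributive law]
= (10 + 4n - 32n²)(-7n + 3k - 2)    [combine like terms]
= -70n + 30k - 20 - 28n² + 12kn - 8n + 224n³ - 96kn² + 64n²    [distributive law]
= -78n + 30k - 20 + 36n² + 12kn + 224n³ - 96kn²    [combine like terms]

-78n + 30k - 20 + 36n² + 12kn + 224n³ - 96kn²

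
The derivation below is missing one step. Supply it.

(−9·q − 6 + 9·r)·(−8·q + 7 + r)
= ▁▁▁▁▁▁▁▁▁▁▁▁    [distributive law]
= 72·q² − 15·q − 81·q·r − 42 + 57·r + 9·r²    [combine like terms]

After distributive law, the bracketed line is:

72·q² − 63·q − 9·q·r + 48·q − 42 − 6·r − 72·q·r + 63·r + 9·r²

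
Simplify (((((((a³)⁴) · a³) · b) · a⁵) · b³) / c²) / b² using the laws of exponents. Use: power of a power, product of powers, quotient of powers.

a²⁰·b²·c⁻²

(((((((a³)⁴) · a³) · b) · a⁵) · b³) / c²) / b²
= (((((a¹² · a³) · b) · a⁵) · b³) / c²) / b²    [power of a power]
= ((((a¹⁵ · b) · a⁵) · b³) / c²) / b²    [product of powers]
= a²⁰·b²·c⁻²    [quotient of powers; product of powers]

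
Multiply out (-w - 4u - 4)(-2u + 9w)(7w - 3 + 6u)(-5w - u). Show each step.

(-w - 4u - 4)(-2u + 9w)(7w - 3 + 6u)(-5w - u)
= (2uw - 9w² + 8u² - 36uw + 8u - 36w)(7w - 3 + 6u)(-5w - u)    [distributive law]
= (-34uw - 9w² + 8u² + 8u - 36w)(7w - 3 + 6u)(-5w - u)    [combine like terms]
= (-238uw² + 102uw - 204u²w - 63w³ + 27w² - 54uw² + 56u²w - 24u² + 48u³ + 56uw - 24u + 48u² - 252w² + 108w - 216uw)(-5w - u)    [distributive law]
= (-292uw² - 58uw - 148u²w - 63w³ - 225w² + 24u² + 48u³ - 24u + 108w)(-5w - u)    [combine like terms]
= 1460uw³ + 292u²w² + 290uw² + 58u²w + 740u²w² + 148u³w + 315w⁴ + 63uw³ + 1125w³ + 225uw² - 120u²w - 24u³ - 240u³w - 48u⁴ + 120uw + 24u² - 540w² - 108uw    [distributive law]
= 1523uw³ + 1032u²w² + 515uw² - 62u²w - 92u³w + 315w⁴ + 1125w³ - 24u³ - 48u⁴ + 12uw + 24u² - 540w²    [combine like terms]

1523uw³ + 1032u²w² + 515uw² - 62u²w - 92u³w + 315w⁴ + 1125w³ - 24u³ - 48u⁴ + 12uw + 24u² - 540w²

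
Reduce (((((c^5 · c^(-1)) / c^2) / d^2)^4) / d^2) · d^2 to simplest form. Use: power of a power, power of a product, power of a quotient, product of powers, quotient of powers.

c^8d^(-8)

(((((c^5 · c^(-1)) / c^2) / d^2)^4) / d^2) · d^2
= (((((c^5 · c^(-1)) / c^2)^4) / ((d^2)^4)) / d^2) · d^2    [power of a quotient]
= (((((c^5 · c^(-1))^4) / ((c^2)^4)) / ((d^2)^4)) / d^2) · d^2    [power of a quotient]
= ((((((c^5)^4) · ((c^(-1))^4)) / ((c^2)^4)) / ((d^2)^4)) / d^2) · d^2    [power of a product]
= ((((c^20 · ((c^(-1))^4)) / ((c^2)^4)) / ((d^2)^4)) / d^2) · d^2    [power of a power]
= ((((c^20 · c^(-4)) / ((c^2)^4)) / ((d^2)^4)) / d^2) · d^2    [power of a power]
= (((c^16 / ((c^2)^4)) / ((d^2)^4)) / d^2) · d^2    [product of powers]
= (((c^16 / c^8) / ((d^2)^4)) / d^2) · d^2    [power of a power]
= ((c^8 / ((d^2)^4)) / d^2) · d^2    [quotient of powers]
= ((c^8 / d^8) / d^2) · d^2    [power of a power]
= c^8d^(-8)    [quotient of powers; product of powers]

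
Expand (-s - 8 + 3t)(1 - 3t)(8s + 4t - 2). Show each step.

-8s^2 + 206st - 62s + 24s^2t - 60st^2 - 86t + 16 + 126t^2 - 36t^3

(-s - 8 + 3t)(1 - 3t)(8s + 4t - 2)
= (-s + 3st - 8 + 24t + 3t - 9t^2)(8s + 4t - 2)    [distributive law]
= (-s + 3st - 8 + 27t - 9t^2)(8s + 4t - 2)    [combine like terms]
= -8s^2 - 4st + 2s + 24s^2t + 12st^2 - 6st - 64s - 32t + 16 + 216st + 108t^2 - 54t - 72st^2 - 36t^3 + 18t^2    [distributive law]
= -8s^2 + 206st - 62s + 24s^2t - 60st^2 - 86t + 16 + 126t^2 - 36t^3    [combine like terms]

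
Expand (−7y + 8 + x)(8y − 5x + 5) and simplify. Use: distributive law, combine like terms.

−56y² + 43xy + 29y − 35x + 40 − 5x²

(−7y + 8 + x)(8y − 5x + 5)
= −56y² + 35xy − 35y + 64y − 40x + 40 + 8xy − 5x² + 5x    [distributive law]
= −56y² + 43xy + 29y − 35x + 40 − 5x²    [combine like terms]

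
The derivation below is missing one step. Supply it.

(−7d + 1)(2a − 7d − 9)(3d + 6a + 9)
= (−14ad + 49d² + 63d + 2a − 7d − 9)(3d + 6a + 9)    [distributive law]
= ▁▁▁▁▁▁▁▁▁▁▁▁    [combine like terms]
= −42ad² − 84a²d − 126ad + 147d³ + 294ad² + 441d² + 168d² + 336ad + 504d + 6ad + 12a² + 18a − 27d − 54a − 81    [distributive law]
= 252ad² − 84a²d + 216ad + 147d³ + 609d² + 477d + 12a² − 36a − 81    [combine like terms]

After combine like terms, the bracketed line is:

(−14ad + 49d² + 56d + 2a − 9)(3d + 6a + 9)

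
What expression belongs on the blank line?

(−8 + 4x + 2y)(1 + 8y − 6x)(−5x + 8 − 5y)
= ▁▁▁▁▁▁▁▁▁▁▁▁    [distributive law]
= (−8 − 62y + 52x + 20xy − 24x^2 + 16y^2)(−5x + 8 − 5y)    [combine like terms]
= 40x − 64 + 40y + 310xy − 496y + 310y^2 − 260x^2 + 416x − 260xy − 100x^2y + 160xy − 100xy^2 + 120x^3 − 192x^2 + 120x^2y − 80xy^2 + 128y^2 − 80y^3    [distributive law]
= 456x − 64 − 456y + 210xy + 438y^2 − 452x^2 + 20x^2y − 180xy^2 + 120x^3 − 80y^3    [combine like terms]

Applying distributive law to the line above:

(−8 − 64y + 48x + 4x + 32xy − 24x^2 + 2y + 16y^2 − 12xy)(−5x + 8 − 5y)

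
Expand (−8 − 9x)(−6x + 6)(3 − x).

(−8 − 9x)(−6x + 6)(3 − x)
= (48x − 48 + 54x^2 − 54x)(3 − x)    [distributive law]
= (−6x − 48 + 54x^2)(3 − x)    [combine like terms]
= −18x + 6x^2 − 144 + 48x + 162x^2 − 54x^3    [distributive law]
= 30x + 168x^2 − 144 − 54x^3    [combine like terms]

30x + 168x^2 − 144 − 54x^3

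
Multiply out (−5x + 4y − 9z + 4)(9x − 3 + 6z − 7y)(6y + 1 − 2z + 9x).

(−5x + 4y − 9z + 4)(9x − 3 + 6z − 7y)(6y + 1 − 2z + 9x)
= (−45x^2 + 15x − 30xz + 35xy + 36xy − 12y + 24yz − 28y^2 − 81xz + 27z − 54z^2 + 63yz + 36x − 12 + 24z − 28y)(6y + 1 − 2z + 9x)    [distributive law]
= (−45x^2 + 51x − 111xz + 71xy − 40y + 87yz − 28y^2 + 51z − 54z^2 − 12)(6y + 1 − 2z + 9x)    [combine like terms]
= −270x^2y − 45x^2 + 90x^2z − 405x^3 + 306xy + 51x − 102xz + 459x^2 − 666xyz − 111xz + 222xz^2 − 999x^2z + 426xy^2 + 71xy − 142xyz + 639x^2y − 240y^2 − 40y + 80yz − 360xy + 522y^2z + 87yz − 174yz^2 + 783xyz − 168y^3 − 28y^2 + 56y^2z − 252xy^2 + 306yz + 51z − 102z^2 + 459xz − 324yz^2 − 54z^2 + 108z^3 − 486xz^2 − 72y − 12 + 24z − 108x    [distributive law]
= 369x^2y + 414x^2 − 909x^2z − 405x^3 + 17xy − 57x + 246xz − 25xyz − 264xz^2 + 174xy^2 − 268y^2 − 112y + 473yz + 578y^2z − 498yz^2 − 168y^3 + 75z − 156z^2 + 108z^3 − 12    [combine like terms]

369x^2y + 414x^2 − 909x^2z − 405x^3 + 17xy − 57x + 246xz − 25xyz − 264xz^2 + 174xy^2 − 268y^2 − 112y + 473yz + 578y^2z − 498yz^2 − 168y^3 + 75z − 156z^2 + 108z^3 − 12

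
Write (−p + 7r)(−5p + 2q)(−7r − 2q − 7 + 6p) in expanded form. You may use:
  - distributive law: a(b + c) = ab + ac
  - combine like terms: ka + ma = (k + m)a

−245p^2r − 22p^2q − 35p^2 + 30p^3 + 168pqr + 4pq^2 + 14pq + 245pr^2 + 245pr − 98qr^2 − 28q^2r − 98qr

(−p + 7r)(−5p + 2q)(−7r − 2q − 7 + 6p)
= (5p^2 − 2pq − 35pr + 14qr)(−7r − 2q − 7 + 6p)    [distributive law]
= −35p^2r − 10p^2q − 35p^2 + 30p^3 + 14pqr + 4pq^2 + 14pq − 12p^2q + 245pr^2 + 70pqr + 245pr − 210p^2r − 98qr^2 − 28q^2r − 98qr + 84pqr    [distributive law]
= −245p^2r − 22p^2q − 35p^2 + 30p^3 + 168pqr + 4pq^2 + 14pq + 245pr^2 + 245pr − 98qr^2 − 28q^2r − 98qr    [combine like terms]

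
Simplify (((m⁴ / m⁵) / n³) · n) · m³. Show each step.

m²n⁻²

(((m⁴ / m⁵) / n³) · n) · m³
= ((m⁻¹ / n³) · n) · m³    [quotient of powers]
= m²n⁻²    [quotient of powers; product of powers]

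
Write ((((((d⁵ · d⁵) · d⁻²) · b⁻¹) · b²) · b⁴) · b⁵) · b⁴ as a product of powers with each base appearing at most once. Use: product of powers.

b¹⁴d⁸

((((((d⁵ · d⁵) · d⁻²) · b⁻¹) · b²) · b⁴) · b⁵) · b⁴
= (((((d¹⁰ · d⁻²) · b⁻¹) · b²) · b⁴) · b⁵) · b⁴    [product of powers]
= ((((d⁸ · b⁻¹) · b²) · b⁴) · b⁵) · b⁴    [product of powers]
= b¹⁴d⁸    [product of powers]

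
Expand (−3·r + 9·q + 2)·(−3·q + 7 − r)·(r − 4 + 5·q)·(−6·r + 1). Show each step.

(−3·r + 9·q + 2)·(−3·q + 7 − r)·(r − 4 + 5·q)·(−6·r + 1)
= (9·q·r − 21·r + 3·r^2 − 27·q^2 + 63·q − 9·q·r − 6·q + 14 − 2·r)·(r − 4 + 5·q)·(−6·r + 1)    [distributive law]
= (−23·r + 3·r^2 − 27·q^2 + 57·q + 14)·(r − 4 + 5·q)·(−6·r + 1)    [combine like terms]
= (−23·r^2 + 92·r − 115·q·r + 3·r^3 − 12·r^2 + 15·q·r^2 − 27·q^2·r + 108·q^2 − 135·q^3 + 57·q·r − 228·q + 285·q^2 + 14·r − 56 + 70·q)·(−6·r + 1)    [distributive law]
= (−35·r^2 + 106·r − 58·q·r + 3·r^3 + 15·q·r^2 − 27·q^2·r + 393·q^2 − 135·q^3 − 158·q − 56)·(−6·r + 1)    [combine like terms]
= 210·r^3 − 35·r^2 − 636·r^2 + 106·r + 348·q·r^2 − 58·q·r − 18·r^4 + 3·r^3 − 90·q·r^3 + 15·q·r^2 + 162·q^2·r^2 − 27·q^2·r − 2358·q^2·r + 393·q^2 + 810·q^3·r − 135·q^3 + 948·q·r − 158·q + 336·r − 56    [distributive law]
= 213·r^3 − 671·r^2 + 442·r + 363·q·r^2 + 890·q·r − 18·r^4 − 90·q·r^3 + 162·q^2·r^2 − 2385·q^2·r + 393·q^2 + 810·q^3·r − 135·q^3 − 158·q − 56    [combine like terms]

213·r^3 − 671·r^2 + 442·r + 363·q·r^2 + 890·q·r − 18·r^4 − 90·q·r^3 + 162·q^2·r^2 − 2385·q^2·r + 393·q^2 + 810·q^3·r − 135·q^3 − 158·q − 56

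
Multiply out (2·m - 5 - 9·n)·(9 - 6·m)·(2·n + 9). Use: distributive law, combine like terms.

582·m·n + 432·m - 24·m²·n - 108·m² - 819·n - 405 - 162·n² + 108·m·n²

(2·m - 5 - 9·n)·(9 - 6·m)·(2·n + 9)
= (18·m - 12·m² - 45 + 30·m - 81·n + 54·m·n)·(2·n + 9)    [distributive law]
= (48·m - 12·m² - 45 - 81·n + 54·m·n)·(2·n + 9)    [combine like terms]
= 96·m·n + 432·m - 24·m²·n - 108·m² - 90·n - 405 - 162·n² - 729·n + 108·m·n² + 486·m·n    [distributive law]
= 582·m·n + 432·m - 24·m²·n - 108·m² - 819·n - 405 - 162·n² + 108·m·n²    [combine like terms]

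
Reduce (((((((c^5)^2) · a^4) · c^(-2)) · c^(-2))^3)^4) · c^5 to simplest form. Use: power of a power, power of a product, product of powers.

a^48·c^77

(((((((c^5)^2) · a^4) · c^(-2)) · c^(-2))^3)^4) · c^5
= ((((((c^5)^2) · a^4) · c^(-2)) · c^(-2))^12) · c^5    [power of a power]
= ((((((c^5)^2) · a^4) · c^(-2))^12) · ((c^(-2))^12)) · c^5    [power of a product]
= ((((((c^5)^2) · a^4)^12) · ((c^(-2))^12)) · ((c^(-2))^12)) · c^5    [power of a product]
= ((((((c^5)^2)^12) · ((a^4)^12)) · ((c^(-2))^12)) · ((c^(-2))^12)) · c^5    [power of a product]
= (((((c^5)^24) · ((a^4)^12)) · ((c^(-2))^12)) · ((c^(-2))^12)) · c^5    [power of a power]
= (((c^120 · ((a^4)^12)) · ((c^(-2))^12)) · ((c^(-2))^12)) · c^5    [power of a power]
= (((c^120 · a^48) · ((c^(-2))^12)) · ((c^(-2))^12)) · c^5    [power of a power]
= (((c^120 · a^48) · c^(-24)) · ((c^(-2))^12)) · c^5    [power of a power]
= (((c^120 · a^48) · c^(-24)) · c^(-24)) · c^5    [power of a power]
= a^48·c^77    [product of powers]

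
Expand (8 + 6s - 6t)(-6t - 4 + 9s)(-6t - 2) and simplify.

(8 + 6s - 6t)(-6t - 4 + 9s)(-6t - 2)
= (-48t - 32 + 72s - 36st - 24s + 54s^2 + 36t^2 + 24t - 54st)(-6t - 2)    [distributive law]
= (-24t - 32 + 48s - 90st + 54s^2 + 36t^2)(-6t - 2)    [combine like terms]
= 144t^2 + 48t + 192t + 64 - 288st - 96s + 540st^2 + 180st - 324s^2t - 108s^2 - 216t^3 - 72t^2    [distributive law]
= 72t^2 + 240t + 64 - 108st - 96s + 540st^2 - 324s^2t - 108s^2 - 216t^3    [combine like terms]

72t^2 + 240t + 64 - 108st - 96s + 540st^2 - 324s^2t - 108s^2 - 216t^3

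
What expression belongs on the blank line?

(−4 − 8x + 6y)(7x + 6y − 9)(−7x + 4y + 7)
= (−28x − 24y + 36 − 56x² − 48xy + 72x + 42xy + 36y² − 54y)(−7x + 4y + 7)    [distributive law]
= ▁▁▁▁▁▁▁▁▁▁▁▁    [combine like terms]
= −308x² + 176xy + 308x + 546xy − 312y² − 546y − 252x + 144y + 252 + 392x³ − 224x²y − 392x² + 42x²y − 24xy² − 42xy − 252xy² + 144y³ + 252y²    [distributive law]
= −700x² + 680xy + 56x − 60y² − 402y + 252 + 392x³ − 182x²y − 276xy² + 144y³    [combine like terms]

After combine like terms, the bracketed line is:

(44x − 78y + 36 − 56x² − 6xy + 36y²)(−7x + 4y + 7)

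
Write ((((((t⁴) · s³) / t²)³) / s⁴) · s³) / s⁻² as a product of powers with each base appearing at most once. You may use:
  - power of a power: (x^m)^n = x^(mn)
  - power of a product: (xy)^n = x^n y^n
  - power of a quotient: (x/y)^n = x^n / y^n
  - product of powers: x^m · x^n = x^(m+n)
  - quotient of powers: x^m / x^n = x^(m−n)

s¹⁰t⁶

((((((t⁴) · s³) / t²)³) / s⁴) · s³) / s⁻²
= ((((((t⁴) · s³)³) / ((t²)³)) / s⁴) · s³) / s⁻²    [power of a quotient]
= ((((((t⁴)³) · ((s³)³)) / ((t²)³)) / s⁴) · s³) / s⁻²    [power of a product]
= (((((t¹²) · ((s³)³)) / ((t²)³)) / s⁴) · s³) / s⁻²    [power of a power]
= ((((t¹² · s⁹) / ((t²)³)) / s⁴) · s³) / s⁻²    [power of a power]
= ((((t¹² · s⁹) / t⁶) / s⁴) · s³) / s⁻²    [power of a power]
= s¹⁰t⁶    [quotient of powers; product of powers]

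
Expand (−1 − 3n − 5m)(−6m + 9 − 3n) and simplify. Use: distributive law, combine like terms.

(−1 − 3n − 5m)(−6m + 9 − 3n)
= 6m − 9 + 3n + 18mn − 27n + 9n² + 30m² − 45m + 15mn    [distributive law]
= −39m − 9 − 24n + 33mn + 9n² + 30m²    [combine like terms]

−39m − 9 − 24n + 33mn + 9n² + 30m²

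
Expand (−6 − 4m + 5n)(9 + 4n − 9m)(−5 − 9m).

(−6 − 4m + 5n)(9 + 4n − 9m)(−5 − 9m)
= (−54 − 24n + 54m − 36m − 16mn + 36m² + 45n + 20n² − 45mn)(−5 − 9m)    [distributive law]
= (−54 + 21n + 18m − 61mn + 36m² + 20n²)(−5 − 9m)    [combine like terms]
= 270 + 486m − 105n − 189mn − 90m − 162m² + 305mn + 549m²n − 180m² − 324m³ − 100n² − 180mn²    [distributive law]
= 270 + 396m − 105n + 116mn − 342m² + 549m²n − 324m³ − 100n² − 180mn²    [combine like terms]

270 + 396m − 105n + 116mn − 342m² + 549m²n − 324m³ − 100n² − 180mn²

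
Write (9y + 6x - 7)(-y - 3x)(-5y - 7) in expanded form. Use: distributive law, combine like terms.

(9y + 6x - 7)(-y - 3x)(-5y - 7)
= (-9y^2 - 27xy - 6xy - 18x^2 + 7y + 21x)(-5y - 7)    [distributive law]
= (-9y^2 - 33xy - 18x^2 + 7y + 21x)(-5y - 7)    [combine like terms]
= 45y^3 + 63y^2 + 165xy^2 + 231xy + 90x^2y + 126x^2 - 35y^2 - 49y - 105xy - 147x    [distributive law]
= 45y^3 + 28y^2 + 165xy^2 + 126xy + 90x^2y + 126x^2 - 49y - 147x    [combine like terms]

45y^3 + 28y^2 + 165xy^2 + 126xy + 90x^2y + 126x^2 - 49y - 147x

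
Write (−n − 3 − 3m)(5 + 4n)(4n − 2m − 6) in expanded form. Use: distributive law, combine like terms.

−44n^2 + 46mn + 42n − 16n^3 − 40mn^2 + 120m + 90 + 30m^2 + 24m^2n

(−n − 3 − 3m)(5 + 4n)(4n − 2m − 6)
= (−5n − 4n^2 − 15 − 12n − 15m − 12mn)(4n − 2m − 6)    [distributive law]
= (−17n − 4n^2 − 15 − 15m − 12mn)(4n − 2m − 6)    [combine like terms]
= −68n^2 + 34mn + 102n − 16n^3 + 8mn^2 + 24n^2 − 60n + 30m + 90 − 60mn + 30m^2 + 90m − 48mn^2 + 24m^2n + 72mn    [distributive law]
= −44n^2 + 46mn + 42n − 16n^3 − 40mn^2 + 120m + 90 + 30m^2 + 24m^2n    [combine like terms]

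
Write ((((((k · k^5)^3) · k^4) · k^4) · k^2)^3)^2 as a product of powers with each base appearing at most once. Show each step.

k^168

((((((k · k^5)^3) · k^4) · k^4) · k^2)^3)^2
= (((((k · k^5)^3) · k^4) · k^4) · k^2)^6    [power of a power]
= (((((k · k^5)^3) · k^4) · k^4)^6) · ((k^2)^6)    [power of a product]
= (((((k · k^5)^3) · k^4)^6) · ((k^4)^6)) · ((k^2)^6)    [power of a product]
= (((((k · k^5)^3)^6) · ((k^4)^6)) · ((k^4)^6)) · ((k^2)^6)    [power of a product]
= ((((k · k^5)^18) · ((k^4)^6)) · ((k^4)^6)) · ((k^2)^6)    [power of a power]
= ((((k^18) · ((k^5)^18)) · ((k^4)^6)) · ((k^4)^6)) · ((k^2)^6)    [power of a product]
= (((k^18 · k^90) · ((k^4)^6)) · ((k^4)^6)) · ((k^2)^6)    [power of a power]
= ((k^108 · ((k^4)^6)) · ((k^4)^6)) · ((k^2)^6)    [product of powers]
= ((k^108 · k^24) · ((k^4)^6)) · ((k^2)^6)    [power of a power]
= (k^132 · ((k^4)^6)) · ((k^2)^6)    [product of powers]
= (k^132 · k^24) · ((k^2)^6)    [power of a power]
= k^156 · ((k^2)^6)    [product of powers]
= k^156 · k^12    [power of a power]
= k^168    [product of powers]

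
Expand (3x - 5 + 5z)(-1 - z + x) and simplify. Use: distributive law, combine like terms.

-8x + 2xz + 3x^2 + 5 - 5z^2

(3x - 5 + 5z)(-1 - z + x)
= -3x - 3xz + 3x^2 + 5 + 5z - 5x - 5z - 5z^2 + 5xz    [distributive law]
= -8x + 2xz + 3x^2 + 5 - 5z^2    [combine like terms]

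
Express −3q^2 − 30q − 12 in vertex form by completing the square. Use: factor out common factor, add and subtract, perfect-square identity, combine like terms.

−3(q + 5)^2 + 63

−3q^2 − 30q − 12
= −3(q^2 + 10q) − 12    [factor out -3 from the q-terms]
= −3(q^2 + 10q + 25 − 25) − 12    [add and subtract 25 inside the bracket]
= −3(q + 5)^2 + 75 − 12    [perfect-square identity]
= −3(q + 5)^2 + 63    [combine constants]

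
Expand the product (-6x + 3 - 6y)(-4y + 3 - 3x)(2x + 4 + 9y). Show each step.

246x^2y - 135xy + 426xy^2 + 18x^2 - 90x + 36x^3 - 39y - 174y^2 + 36 + 216y^3

(-6x + 3 - 6y)(-4y + 3 - 3x)(2x + 4 + 9y)
= (24xy - 18x + 18x^2 - 12y + 9 - 9x + 24y^2 - 18y + 18xy)(2x + 4 + 9y)    [distributive law]
= (42xy - 27x + 18x^2 - 30y + 9 + 24y^2)(2x + 4 + 9y)    [combine like terms]
= 84x^2y + 168xy + 378xy^2 - 54x^2 - 108x - 243xy + 36x^3 + 72x^2 + 162x^2y - 60xy - 120y - 270y^2 + 18x + 36 + 81y + 48xy^2 + 96y^2 + 216y^3    [distributive law]
= 246x^2y - 135xy + 426xy^2 + 18x^2 - 90x + 36x^3 - 39y - 174y^2 + 36 + 216y^3    [combine like terms]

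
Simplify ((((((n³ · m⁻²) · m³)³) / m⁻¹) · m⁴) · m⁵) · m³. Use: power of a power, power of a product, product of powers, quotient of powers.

m¹⁶n⁹

((((((n³ · m⁻²) · m³)³) / m⁻¹) · m⁴) · m⁵) · m³
= ((((((n³ · m⁻²)³) · ((m³)³)) / m⁻¹) · m⁴) · m⁵) · m³    [power of a product]
= (((((((n³)³) · ((m⁻²)³)) · ((m³)³)) / m⁻¹) · m⁴) · m⁵) · m³    [power of a product]
= (((((n⁹ · ((m⁻²)³)) · ((m³)³)) / m⁻¹) · m⁴) · m⁵) · m³    [power of a power]
= (((((n⁹ · m⁻⁶) · ((m³)³)) / m⁻¹) · m⁴) · m⁵) · m³    [power of a power]
= (((((n⁹ · m⁻⁶) · m⁹) / m⁻¹) · m⁴) · m⁵) · m³    [power of a power]
= m¹⁶n⁹    [quotient of powers; product of powers]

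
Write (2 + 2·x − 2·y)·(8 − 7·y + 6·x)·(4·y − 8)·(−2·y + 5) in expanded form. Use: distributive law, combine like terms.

−1768·y^2 + 1776·y − 640 + 744·y^3 − 1160·x·y^2 + 2048·x·y − 1120·x + 208·x·y^3 − 96·x^2·y^2 + 432·x^2·y − 480·x^2 − 112·y^4

(2 + 2·x − 2·y)·(8 − 7·y + 6·x)·(4·y − 8)·(−2·y + 5)
= (16 − 14·y + 12·x + 16·x − 14·x·y + 12·x^2 − 16·y + 14·y^2 − 12·x·y)·(4·y − 8)·(−2·y + 5)    [distributive law]
= (16 − 30·y + 28·x − 26·x·y + 12·x^2 + 14·y^2)·(4·y − 8)·(−2·y + 5)    [combine like terms]
= (64·y − 128 − 120·y^2 + 240·y + 112·x·y − 224·x − 104·x·y^2 + 208·x·y + 48·x^2·y − 96·x^2 + 56·y^3 − 112·y^2)·(−2·y + 5)    [distributive law]
= (304·y − 128 − 232·y^2 + 320·x·y − 224·x − 104·x·y^2 + 48·x^2·y − 96·x^2 + 56·y^3)·(−2·y + 5)    [combine like terms]
= −608·y^2 + 1520·y + 256·y − 640 + 464·y^3 − 1160·y^2 − 640·x·y^2 + 1600·x·y + 448·x·y − 1120·x + 208·x·y^3 − 520·x·y^2 − 96·x^2·y^2 + 240·x^2·y + 192·x^2·y − 480·x^2 − 112·y^4 + 280·y^3    [distributive law]
= −1768·y^2 + 1776·y − 640 + 744·y^3 − 1160·x·y^2 + 2048·x·y − 1120·x + 208·x·y^3 − 96·x^2·y^2 + 432·x^2·y − 480·x^2 − 112·y^4    [combine like terms]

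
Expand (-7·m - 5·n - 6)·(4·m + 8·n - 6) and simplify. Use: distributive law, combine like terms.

(-7·m - 5·n - 6)·(4·m + 8·n - 6)
= -28·m^2 - 56·m·n + 42·m - 20·m·n - 40·n^2 + 30·n - 24·m - 48·n + 36    [distributive law]
= -28·m^2 - 76·m·n + 18·m - 40·n^2 - 18·n + 36    [combine like terms]

-28·m^2 - 76·m·n + 18·m - 40·n^2 - 18·n + 36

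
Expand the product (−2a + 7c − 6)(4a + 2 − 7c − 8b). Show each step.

(−2a + 7c − 6)(4a + 2 − 7c − 8b)
= −8a² − 4a + 14ac + 16ab + 28ac + 14c − 49c² − 56bc − 24a − 12 + 42c + 48b    [distributive law]
= −8a² − 28a + 42ac + 16ab + 56c − 49c² − 56bc − 12 + 48b    [combine like terms]

−8a² − 28a + 42ac + 16ab + 56c − 49c² − 56bc − 12 + 48b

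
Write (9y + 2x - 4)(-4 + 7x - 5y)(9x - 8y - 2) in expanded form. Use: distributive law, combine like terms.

38xy + 218y^2 - 96y + 365x^2y - 829xy^2 + 360y^3 - 352x^2 + 216x + 126x^3 - 32

(9y + 2x - 4)(-4 + 7x - 5y)(9x - 8y - 2)
= (-36y + 63xy - 45y^2 - 8x + 14x^2 - 10xy + 16 - 28x + 20y)(9x - 8y - 2)    [distributive law]
= (-16y + 53xy - 45y^2 - 36x + 14x^2 + 16)(9x - 8y - 2)    [combine like terms]
= -144xy + 128y^2 + 32y + 477x^2y - 424xy^2 - 106xy - 405xy^2 + 360y^3 + 90y^2 - 324x^2 + 288xy + 72x + 126x^3 - 112x^2y - 28x^2 + 144x - 128y - 32    [distributive law]
= 38xy + 218y^2 - 96y + 365x^2y - 829xy^2 + 360y^3 - 352x^2 + 216x + 126x^3 - 32    [combine like terms]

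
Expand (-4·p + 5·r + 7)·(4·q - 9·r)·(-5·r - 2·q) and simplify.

(-4·p + 5·r + 7)·(4·q - 9·r)·(-5·r - 2·q)
= (-16·p·q + 36·p·r + 20·q·r - 45·r² + 28·q - 63·r)·(-5·r - 2·q)    [distributive law]
= 80·p·q·r + 32·p·q² - 180·p·r² - 72·p·q·r - 100·q·r² - 40·q²·r + 225·r³ + 90·q·r² - 140·q·r - 56·q² + 315·r² + 126·q·r    [distributive law]
= 8·p·q·r + 32·p·q² - 180·p·r² - 10·q·r² - 40·q²·r + 225·r³ - 14·q·r - 56·q² + 315·r²    [combine like terms]

8·p·q·r + 32·p·q² - 180·p·r² - 10·q·r² - 40·q²·r + 225·r³ - 14·q·r - 56·q² + 315·r²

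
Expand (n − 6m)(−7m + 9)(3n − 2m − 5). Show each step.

−21mn^2 + 140m^2n − 145mn + 27n^2 − 45n − 84m^3 − 102m^2 + 270m

(n − 6m)(−7m + 9)(3n − 2m − 5)
= (−7mn + 9n + 42m^2 − 54m)(3n − 2m − 5)    [distributive law]
= −21mn^2 + 14m^2n + 35mn + 27n^2 − 18mn − 45n + 126m^2n − 84m^3 − 210m^2 − 162mn + 108m^2 + 270m    [distributive law]
= −21mn^2 + 140m^2n − 145mn + 27n^2 − 45n − 84m^3 − 102m^2 + 270m    [combine like terms]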